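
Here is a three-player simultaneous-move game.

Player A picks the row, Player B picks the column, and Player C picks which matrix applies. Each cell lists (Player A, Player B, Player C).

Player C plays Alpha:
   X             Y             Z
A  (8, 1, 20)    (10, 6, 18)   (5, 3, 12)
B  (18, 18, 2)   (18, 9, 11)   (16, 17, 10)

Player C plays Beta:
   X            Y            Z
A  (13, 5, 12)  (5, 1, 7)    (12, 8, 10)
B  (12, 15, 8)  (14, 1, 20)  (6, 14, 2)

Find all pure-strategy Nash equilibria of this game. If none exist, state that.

(A, X, Alpha): Player A can switch to B (8 → 18). Not NE.
(A, X, Beta): Player B can switch to Z (5 → 8). Not NE.
(A, Y, Alpha): Player A can switch to B (10 → 18). Not NE.
(A, Y, Beta): Player A can switch to B (5 → 14). Not NE.
(A, Z, Alpha): Player A can switch to B (5 → 16). Not NE.
(A, Z, Beta): Player C can switch to Alpha (10 → 12). Not NE.
(B, X, Alpha): Player C can switch to Beta (2 → 8). Not NE.
(B, X, Beta): Player A can switch to A (12 → 13). Not NE.
(B, Y, Alpha): Player B can switch to X (9 → 18). Not NE.
(B, Y, Beta): Player B can switch to X (1 → 15). Not NE.
(The remaining 2 profiles each have a profitable deviation by the same check.)

This game has no pure Nash equilibrium.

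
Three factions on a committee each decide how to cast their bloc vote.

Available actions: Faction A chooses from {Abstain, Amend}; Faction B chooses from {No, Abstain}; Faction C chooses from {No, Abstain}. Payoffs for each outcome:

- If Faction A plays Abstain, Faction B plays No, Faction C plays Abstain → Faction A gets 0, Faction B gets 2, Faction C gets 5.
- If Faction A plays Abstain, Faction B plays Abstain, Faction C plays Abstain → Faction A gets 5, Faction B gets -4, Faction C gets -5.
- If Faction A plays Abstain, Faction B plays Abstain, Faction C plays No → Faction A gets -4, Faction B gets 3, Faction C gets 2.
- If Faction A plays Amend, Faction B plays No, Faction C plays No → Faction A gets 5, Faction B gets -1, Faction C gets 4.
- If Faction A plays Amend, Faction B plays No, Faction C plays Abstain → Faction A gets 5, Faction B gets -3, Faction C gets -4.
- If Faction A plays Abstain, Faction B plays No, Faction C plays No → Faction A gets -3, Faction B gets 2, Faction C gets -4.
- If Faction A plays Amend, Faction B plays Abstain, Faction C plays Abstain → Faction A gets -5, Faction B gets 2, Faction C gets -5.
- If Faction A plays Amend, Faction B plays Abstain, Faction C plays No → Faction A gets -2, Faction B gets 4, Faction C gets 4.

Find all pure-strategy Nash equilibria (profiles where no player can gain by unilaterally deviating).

Pure NE: (Amend, Abstain, No)

Faction A against (No, No): payoffs -3, 5 → best response Amend.
Faction A against (No, Abstain): payoffs 0, 5 → best response Amend.
Faction A against (Abstain, No): payoffs -4, -2 → best response Amend.
Faction A against (Abstain, Abstain): payoffs 5, -5 → best response Abstain.
Faction B against (Abstain, No): payoffs 2, 3 → best response Abstain.
Faction B against (Abstain, Abstain): payoffs 2, -4 → best response No.
Faction B against (Amend, No): payoffs -1, 4 → best response Abstain.
Faction B against (Amend, Abstain): payoffs -3, 2 → best response Abstain.
Faction C against (Abstain, No): payoffs -4, 5 → best response Abstain.
Faction C against (Abstain, Abstain): payoffs 2, -5 → best response No.
Faction C against (Amend, No): payoffs 4, -4 → best response No.
Faction C against (Amend, Abstain): payoffs 4, -5 → best response No.
Mutual best responses: (Amend, Abstain, No).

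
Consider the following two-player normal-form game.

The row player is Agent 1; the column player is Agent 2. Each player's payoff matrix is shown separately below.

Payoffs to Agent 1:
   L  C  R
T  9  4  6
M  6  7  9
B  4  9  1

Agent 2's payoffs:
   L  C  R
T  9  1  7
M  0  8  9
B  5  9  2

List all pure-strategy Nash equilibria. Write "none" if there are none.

The pure Nash equilibria are (T, L); (M, R); (B, C).

Agent 1 against L: payoffs 9, 6, 4 → best response T.
Agent 1 against C: payoffs 4, 7, 9 → best response B.
Agent 1 against R: payoffs 6, 9, 1 → best response M.
Agent 2 against T: payoffs 9, 1, 7 → best response L.
Agent 2 against M: payoffs 0, 8, 9 → best response R.
Agent 2 against B: payoffs 5, 9, 2 → best response C.
Mutual best responses: (T, L); (M, R); (B, C).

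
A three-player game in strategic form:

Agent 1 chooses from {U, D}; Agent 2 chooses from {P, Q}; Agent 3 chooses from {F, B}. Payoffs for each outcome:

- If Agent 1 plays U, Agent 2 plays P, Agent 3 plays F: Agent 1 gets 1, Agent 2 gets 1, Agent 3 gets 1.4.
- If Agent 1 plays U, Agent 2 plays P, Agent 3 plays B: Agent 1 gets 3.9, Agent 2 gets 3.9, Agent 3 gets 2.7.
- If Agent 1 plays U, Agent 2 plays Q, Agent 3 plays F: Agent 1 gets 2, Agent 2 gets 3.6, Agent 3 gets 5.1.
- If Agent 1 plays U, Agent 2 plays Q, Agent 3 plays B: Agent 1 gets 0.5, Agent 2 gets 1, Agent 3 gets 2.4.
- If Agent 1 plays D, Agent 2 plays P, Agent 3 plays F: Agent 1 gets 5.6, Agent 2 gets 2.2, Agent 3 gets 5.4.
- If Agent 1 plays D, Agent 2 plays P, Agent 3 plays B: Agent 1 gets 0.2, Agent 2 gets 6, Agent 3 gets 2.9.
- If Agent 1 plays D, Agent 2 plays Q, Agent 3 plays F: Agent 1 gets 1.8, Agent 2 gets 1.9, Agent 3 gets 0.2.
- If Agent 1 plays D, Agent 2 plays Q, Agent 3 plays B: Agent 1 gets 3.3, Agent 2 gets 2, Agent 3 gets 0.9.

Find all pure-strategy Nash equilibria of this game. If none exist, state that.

The pure Nash equilibria are (U, P, B), (U, Q, F), (D, P, F).

Mark each player's best response to every combination of opponents' strategies; a profile where every player is best-responding is a pure Nash equilibrium.
Agent 1 against (P, F): payoffs 1, 5.6 → best response D.
Agent 1 against (P, B): payoffs 3.9, 0.2 → best response U.
Agent 1 against (Q, F): payoffs 2, 1.8 → best response U.
Agent 1 against (Q, B): payoffs 0.5, 3.3 → best response D.
Agent 2 against (U, F): payoffs 1, 3.6 → best response Q.
Agent 2 against (U, B): payoffs 3.9, 1 → best response P.
Agent 2 against (D, F): payoffs 2.2, 1.9 → best response P.
Agent 2 against (D, B): payoffs 6, 2 → best response P.
Agent 3 against (U, P): payoffs 1.4, 2.7 → best response B.
Agent 3 against (U, Q): payoffs 5.1, 2.4 → best response F.
Agent 3 against (D, P): payoffs 5.4, 2.9 → best response F.
Agent 3 against (D, Q): payoffs 0.2, 0.9 → best response B.
Mutual best responses: (U, P, B); (U, Q, F); (D, P, F).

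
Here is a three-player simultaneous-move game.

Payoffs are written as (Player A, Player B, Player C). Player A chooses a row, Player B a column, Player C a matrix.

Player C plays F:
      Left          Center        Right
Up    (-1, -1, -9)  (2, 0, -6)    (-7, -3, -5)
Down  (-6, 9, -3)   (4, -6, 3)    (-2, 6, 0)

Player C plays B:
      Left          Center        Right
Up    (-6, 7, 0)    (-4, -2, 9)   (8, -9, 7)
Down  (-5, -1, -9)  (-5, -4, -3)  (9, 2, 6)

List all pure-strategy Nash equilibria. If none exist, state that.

For each strategy profile, look for a profitable unilateral deviation.
(Up, Left, F): Player B can switch to Center (-1 → 0). Not NE.
(Up, Left, B): Player A can switch to Down (-6 → -5). Not NE.
(Up, Center, F): Player A can switch to Down (2 → 4). Not NE.
(Up, Center, B): Player B can switch to Left (-2 → 7). Not NE.
(Up, Right, F): Player A can switch to Down (-7 → -2). Not NE.
(Up, Right, B): Player A can switch to Down (8 → 9). Not NE.
(Down, Left, F): Player A can switch to Up (-6 → -1). Not NE.
(Down, Left, B): Player B can switch to Right (-1 → 2). Not NE.
(Down, Right, B): Player A gets 9, best alternative 8; Player B gets 2, best alternative -1; Player C gets 6, best alternative 0. No profitable deviation — NE.
(The remaining 3 profiles each have a profitable deviation by the same check.)

(Down, Right, B)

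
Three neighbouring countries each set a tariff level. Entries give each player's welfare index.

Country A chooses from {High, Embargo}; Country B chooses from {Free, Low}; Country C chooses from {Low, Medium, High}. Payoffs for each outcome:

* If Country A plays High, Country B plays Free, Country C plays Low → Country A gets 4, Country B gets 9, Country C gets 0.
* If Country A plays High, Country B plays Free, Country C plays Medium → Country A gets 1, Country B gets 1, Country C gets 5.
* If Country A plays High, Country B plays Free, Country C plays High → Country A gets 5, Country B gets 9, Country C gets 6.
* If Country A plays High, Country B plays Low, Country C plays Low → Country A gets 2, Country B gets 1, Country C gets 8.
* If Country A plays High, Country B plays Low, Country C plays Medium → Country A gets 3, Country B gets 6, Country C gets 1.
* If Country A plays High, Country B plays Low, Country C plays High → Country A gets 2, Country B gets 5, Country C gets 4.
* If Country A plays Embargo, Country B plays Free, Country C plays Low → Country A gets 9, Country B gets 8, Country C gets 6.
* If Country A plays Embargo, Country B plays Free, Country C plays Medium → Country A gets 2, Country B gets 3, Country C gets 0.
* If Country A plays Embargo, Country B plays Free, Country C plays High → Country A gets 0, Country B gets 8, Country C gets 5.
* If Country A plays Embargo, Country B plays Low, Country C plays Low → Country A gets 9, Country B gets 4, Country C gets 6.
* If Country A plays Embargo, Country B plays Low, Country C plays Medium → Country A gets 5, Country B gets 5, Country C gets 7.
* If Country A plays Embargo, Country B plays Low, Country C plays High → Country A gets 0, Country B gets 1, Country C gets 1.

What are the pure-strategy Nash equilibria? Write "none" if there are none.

For each strategy profile, look for a profitable unilateral deviation.
(High, Free, Low): Country A can switch to Embargo (4 → 9). Not NE.
(High, Free, Medium): Country A can switch to Embargo (1 → 2). Not NE.
(High, Free, High): Country A gets 5, best alternative 0; Country B gets 9, best alternative 5; Country C gets 6, best alternative 5. No profitable deviation — NE.
(High, Low, Low): Country A can switch to Embargo (2 → 9). Not NE.
(High, Low, Medium): Country A can switch to Embargo (3 → 5). Not NE.
(High, Low, High): Country B can switch to Free (5 → 9). Not NE.
(Embargo, Free, Low): Country A gets 9, best alternative 4; Country B gets 8, best alternative 4; Country C gets 6, best alternative 5. No profitable deviation — NE.
(Embargo, Free, Medium): Country B can switch to Low (3 → 5). Not NE.
(Embargo, Free, High): Country A can switch to High (0 → 5). Not NE.
(Embargo, Low, Low): Country B can switch to Free (4 → 8). Not NE.
(Embargo, Low, Medium): Country A gets 5, best alternative 3; Country B gets 5, best alternative 3; Country C gets 7, best alternative 6. No profitable deviation — NE.
(Embargo, Low, High): Country A can switch to High (0 → 2). Not NE.

The pure Nash equilibria are (High, Free, High), (Embargo, Free, Low), (Embargo, Low, Medium).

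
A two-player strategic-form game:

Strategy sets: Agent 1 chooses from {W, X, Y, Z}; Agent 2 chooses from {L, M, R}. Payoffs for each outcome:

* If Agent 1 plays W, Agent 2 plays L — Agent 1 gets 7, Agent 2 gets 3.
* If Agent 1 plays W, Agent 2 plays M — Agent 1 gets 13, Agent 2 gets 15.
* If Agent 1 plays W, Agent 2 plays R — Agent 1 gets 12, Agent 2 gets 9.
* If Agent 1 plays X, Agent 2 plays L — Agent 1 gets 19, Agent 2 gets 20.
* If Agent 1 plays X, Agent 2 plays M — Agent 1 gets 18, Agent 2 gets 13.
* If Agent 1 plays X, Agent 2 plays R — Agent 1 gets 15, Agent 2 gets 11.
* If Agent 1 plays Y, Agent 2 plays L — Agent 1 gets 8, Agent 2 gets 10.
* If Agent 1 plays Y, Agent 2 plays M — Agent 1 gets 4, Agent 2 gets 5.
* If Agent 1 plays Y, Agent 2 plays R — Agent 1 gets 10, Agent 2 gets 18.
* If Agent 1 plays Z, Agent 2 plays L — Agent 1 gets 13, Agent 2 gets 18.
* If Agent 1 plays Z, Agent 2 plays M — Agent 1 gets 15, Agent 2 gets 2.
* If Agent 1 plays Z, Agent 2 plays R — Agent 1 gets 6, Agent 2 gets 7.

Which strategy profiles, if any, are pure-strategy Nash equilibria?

For each strategy profile, look for a profitable unilateral deviation.
(W, L): Agent 1 can switch to X (7 → 19). Not NE.
(W, M): Agent 1 can switch to X (13 → 18). Not NE.
(W, R): Agent 1 can switch to X (12 → 15). Not NE.
(X, L): Agent 1 gets 19, best alternative 13; Agent 2 gets 20, best alternative 13. No profitable deviation — NE.
(X, M): Agent 2 can switch to L (13 → 20). Not NE.
(X, R): Agent 2 can switch to L (11 → 20). Not NE.
(Y, L): Agent 1 can switch to X (8 → 19). Not NE.
(The remaining 5 profiles each have a profitable deviation by the same check.)

(X, L)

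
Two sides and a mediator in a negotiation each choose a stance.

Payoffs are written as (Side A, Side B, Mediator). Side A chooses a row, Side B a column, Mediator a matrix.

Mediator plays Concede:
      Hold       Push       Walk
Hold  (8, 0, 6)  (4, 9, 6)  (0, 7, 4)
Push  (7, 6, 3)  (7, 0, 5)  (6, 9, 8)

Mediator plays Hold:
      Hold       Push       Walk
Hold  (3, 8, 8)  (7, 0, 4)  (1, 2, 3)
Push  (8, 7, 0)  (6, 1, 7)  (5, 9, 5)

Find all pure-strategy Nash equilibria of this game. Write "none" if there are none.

Side A against (Hold, Concede): payoffs 8, 7 → best response Hold.
Side A against (Hold, Hold): payoffs 3, 8 → best response Push.
Side A against (Push, Concede): payoffs 4, 7 → best response Push.
Side A against (Push, Hold): payoffs 7, 6 → best response Hold.
Side A against (Walk, Concede): payoffs 0, 6 → best response Push.
Side A against (Walk, Hold): payoffs 1, 5 → best response Push.
Side B against (Hold, Concede): payoffs 0, 9, 7 → best response Push.
Side B against (Hold, Hold): payoffs 8, 0, 2 → best response Hold.
Side B against (Push, Concede): payoffs 6, 0, 9 → best response Walk.
Side B against (Push, Hold): payoffs 7, 1, 9 → best response Walk.
Mediator against (Hold, Hold): payoffs 6, 8 → best response Hold.
Mediator against (Hold, Push): payoffs 6, 4 → best response Concede.
Mediator against (Hold, Walk): payoffs 4, 3 → best response Concede.
Mediator against (Push, Hold): payoffs 3, 0 → best response Concede.
Mediator against (Push, Push): payoffs 5, 7 → best response Hold.
Mediator against (Push, Walk): payoffs 8, 5 → best response Concede.
Mutual best responses: (Push, Walk, Concede).

Pure NE: (Push, Walk, Concede)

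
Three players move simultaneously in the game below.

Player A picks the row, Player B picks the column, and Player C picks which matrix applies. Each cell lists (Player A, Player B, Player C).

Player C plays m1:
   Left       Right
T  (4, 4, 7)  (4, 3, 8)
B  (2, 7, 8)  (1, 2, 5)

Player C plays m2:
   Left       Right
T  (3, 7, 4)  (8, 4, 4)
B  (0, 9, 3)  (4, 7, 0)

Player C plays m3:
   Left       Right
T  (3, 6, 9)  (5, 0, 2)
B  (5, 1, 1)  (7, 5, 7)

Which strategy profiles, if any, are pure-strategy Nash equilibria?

The unique pure-strategy Nash equilibrium is (B, Right, m3).

(T, Left, m1): Player C can switch to m3 (7 → 9). Not NE.
(T, Left, m2): Player C can switch to m1 (4 → 7). Not NE.
(T, Left, m3): Player A can switch to B (3 → 5). Not NE.
(T, Right, m1): Player B can switch to Left (3 → 4). Not NE.
(T, Right, m2): Player B can switch to Left (4 → 7). Not NE.
(T, Right, m3): Player A can switch to B (5 → 7). Not NE.
(B, Left, m1): Player A can switch to T (2 → 4). Not NE.
(B, Left, m2): Player A can switch to T (0 → 3). Not NE.
(B, Left, m3): Player B can switch to Right (1 → 5). Not NE.
(B, Right, m1): Player A can switch to T (1 → 4). Not NE.
(B, Right, m2): Player A can switch to T (4 → 8). Not NE.
(B, Right, m3): Player A gets 7, best alternative 5; Player B gets 5, best alternative 1; Player C gets 7, best alternative 5. No profitable deviation — NE.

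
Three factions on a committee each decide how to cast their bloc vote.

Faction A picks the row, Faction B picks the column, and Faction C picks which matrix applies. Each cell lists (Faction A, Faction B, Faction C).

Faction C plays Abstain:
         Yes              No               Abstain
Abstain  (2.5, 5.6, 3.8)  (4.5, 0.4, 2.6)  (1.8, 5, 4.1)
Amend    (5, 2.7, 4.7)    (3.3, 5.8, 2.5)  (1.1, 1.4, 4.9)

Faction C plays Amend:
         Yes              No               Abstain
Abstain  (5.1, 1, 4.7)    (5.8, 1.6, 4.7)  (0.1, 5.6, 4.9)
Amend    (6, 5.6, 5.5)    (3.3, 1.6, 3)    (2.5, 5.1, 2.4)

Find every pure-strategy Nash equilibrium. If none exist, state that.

(Amend, Yes, Amend)

(Abstain, Yes, Abstain): Faction A can switch to Amend (2.5 → 5). Not NE.
(Abstain, Yes, Amend): Faction A can switch to Amend (5.1 → 6). Not NE.
(Abstain, No, Abstain): Faction B can switch to Yes (0.4 → 5.6). Not NE.
(Abstain, No, Amend): Faction B can switch to Abstain (1.6 → 5.6). Not NE.
(Abstain, Abstain, Abstain): Faction B can switch to Yes (5 → 5.6). Not NE.
(Abstain, Abstain, Amend): Faction A can switch to Amend (0.1 → 2.5). Not NE.
(Amend, Yes, Abstain): Faction B can switch to No (2.7 → 5.8). Not NE.
(Amend, Yes, Amend): Faction A gets 6, best alternative 5.1; Faction B gets 5.6, best alternative 5.1; Faction C gets 5.5, best alternative 4.7. No profitable deviation — NE.
(Amend, No, Abstain): Faction A can switch to Abstain (3.3 → 4.5). Not NE.
(Amend, No, Amend): Faction A can switch to Abstain (3.3 → 5.8). Not NE.
(Amend, Abstain, Abstain): Faction A can switch to Abstain (1.1 → 1.8). Not NE.
(The remaining 1 profile has a profitable deviation by the same check.)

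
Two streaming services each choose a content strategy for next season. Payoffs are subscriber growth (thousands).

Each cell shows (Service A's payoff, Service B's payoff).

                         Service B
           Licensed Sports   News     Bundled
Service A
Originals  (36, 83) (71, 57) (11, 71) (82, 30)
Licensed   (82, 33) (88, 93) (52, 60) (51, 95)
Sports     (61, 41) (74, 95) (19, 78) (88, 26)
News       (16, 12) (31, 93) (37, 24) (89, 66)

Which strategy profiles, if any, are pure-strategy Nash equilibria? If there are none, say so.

For each player, find the best response to each opponent profile; mutual best responses are the pure NE.
Service A against Licensed: payoffs 36, 82, 61, 16 → best response Licensed.
Service A against Sports: payoffs 71, 88, 74, 31 → best response Licensed.
Service A against News: payoffs 11, 52, 19, 37 → best response Licensed.
Service A against Bundled: payoffs 82, 51, 88, 89 → best response News.
Service B against Originals: payoffs 83, 57, 71, 30 → best response Licensed.
Service B against Licensed: payoffs 33, 93, 60, 95 → best response Bundled.
Service B against Sports: payoffs 41, 95, 78, 26 → best response Sports.
Service B against News: payoffs 12, 93, 24, 66 → best response Sports.
No profile is a mutual best response for all players.

none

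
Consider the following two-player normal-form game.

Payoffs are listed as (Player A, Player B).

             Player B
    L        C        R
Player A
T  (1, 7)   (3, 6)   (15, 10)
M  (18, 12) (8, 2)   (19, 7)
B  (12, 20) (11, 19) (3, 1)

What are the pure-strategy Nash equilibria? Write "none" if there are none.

The unique pure-strategy Nash equilibrium is (M, L).

Player A against L: payoffs 1, 18, 12 → best response M.
Player A against C: payoffs 3, 8, 11 → best response B.
Player A against R: payoffs 15, 19, 3 → best response M.
Player B against T: payoffs 7, 6, 10 → best response R.
Player B against M: payoffs 12, 2, 7 → best response L.
Player B against B: payoffs 20, 19, 1 → best response L.
Mutual best responses: (M, L).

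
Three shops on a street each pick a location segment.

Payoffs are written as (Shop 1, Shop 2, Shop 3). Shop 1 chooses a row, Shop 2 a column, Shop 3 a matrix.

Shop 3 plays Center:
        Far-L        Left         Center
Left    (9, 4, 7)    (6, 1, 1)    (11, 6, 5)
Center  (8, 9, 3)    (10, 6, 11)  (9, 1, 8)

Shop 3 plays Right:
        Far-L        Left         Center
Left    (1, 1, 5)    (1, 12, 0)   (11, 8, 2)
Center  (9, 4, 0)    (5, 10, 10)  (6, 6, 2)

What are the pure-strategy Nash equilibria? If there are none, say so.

Shop 1 against (Far-L, Center): payoffs 9, 8 → best response Left.
Shop 1 against (Far-L, Right): payoffs 1, 9 → best response Center.
Shop 1 against (Left, Center): payoffs 6, 10 → best response Center.
Shop 1 against (Left, Right): payoffs 1, 5 → best response Center.
Shop 1 against (Center, Center): payoffs 11, 9 → best response Left.
Shop 1 against (Center, Right): payoffs 11, 6 → best response Left.
Shop 2 against (Left, Center): payoffs 4, 1, 6 → best response Center.
Shop 2 against (Left, Right): payoffs 1, 12, 8 → best response Left.
Shop 2 against (Center, Center): payoffs 9, 6, 1 → best response Far-L.
Shop 2 against (Center, Right): payoffs 4, 10, 6 → best response Left.
Shop 3 against (Left, Far-L): payoffs 7, 5 → best response Center.
Shop 3 against (Left, Left): payoffs 1, 0 → best response Center.
Shop 3 against (Left, Center): payoffs 5, 2 → best response Center.
Shop 3 against (Center, Far-L): payoffs 3, 0 → best response Center.
Shop 3 against (Center, Left): payoffs 11, 10 → best response Center.
Shop 3 against (Center, Center): payoffs 8, 2 → best response Center.
Mutual best responses: (Left, Center, Center).

The unique pure-strategy Nash equilibrium is (Left, Center, Center).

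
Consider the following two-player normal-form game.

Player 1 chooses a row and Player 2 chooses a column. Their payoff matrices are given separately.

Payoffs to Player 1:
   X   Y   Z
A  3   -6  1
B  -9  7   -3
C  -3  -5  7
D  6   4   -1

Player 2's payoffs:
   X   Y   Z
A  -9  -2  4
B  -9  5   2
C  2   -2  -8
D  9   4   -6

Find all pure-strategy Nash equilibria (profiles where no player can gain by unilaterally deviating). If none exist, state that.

(A, X): Player 1 can switch to D (3 → 6). Not NE.
(A, Y): Player 1 can switch to B (-6 → 7). Not NE.
(A, Z): Player 1 can switch to C (1 → 7). Not NE.
(B, X): Player 1 can switch to A (-9 → 3). Not NE.
(B, Y): Player 1 gets 7, best alternative 4; Player 2 gets 5, best alternative 2. No profitable deviation — NE.
(B, Z): Player 1 can switch to A (-3 → 1). Not NE.
(C, X): Player 1 can switch to A (-3 → 3). Not NE.
(C, Y): Player 1 can switch to B (-5 → 7). Not NE.
(C, Z): Player 2 can switch to X (-8 → 2). Not NE.
(D, X): Player 1 gets 6, best alternative 3; Player 2 gets 9, best alternative 4. No profitable deviation — NE.
(D, Y): Player 1 can switch to B (4 → 7). Not NE.
(D, Z): Player 1 can switch to A (-1 → 1). Not NE.

Pure-strategy Nash equilibria: (B, Y), (D, X)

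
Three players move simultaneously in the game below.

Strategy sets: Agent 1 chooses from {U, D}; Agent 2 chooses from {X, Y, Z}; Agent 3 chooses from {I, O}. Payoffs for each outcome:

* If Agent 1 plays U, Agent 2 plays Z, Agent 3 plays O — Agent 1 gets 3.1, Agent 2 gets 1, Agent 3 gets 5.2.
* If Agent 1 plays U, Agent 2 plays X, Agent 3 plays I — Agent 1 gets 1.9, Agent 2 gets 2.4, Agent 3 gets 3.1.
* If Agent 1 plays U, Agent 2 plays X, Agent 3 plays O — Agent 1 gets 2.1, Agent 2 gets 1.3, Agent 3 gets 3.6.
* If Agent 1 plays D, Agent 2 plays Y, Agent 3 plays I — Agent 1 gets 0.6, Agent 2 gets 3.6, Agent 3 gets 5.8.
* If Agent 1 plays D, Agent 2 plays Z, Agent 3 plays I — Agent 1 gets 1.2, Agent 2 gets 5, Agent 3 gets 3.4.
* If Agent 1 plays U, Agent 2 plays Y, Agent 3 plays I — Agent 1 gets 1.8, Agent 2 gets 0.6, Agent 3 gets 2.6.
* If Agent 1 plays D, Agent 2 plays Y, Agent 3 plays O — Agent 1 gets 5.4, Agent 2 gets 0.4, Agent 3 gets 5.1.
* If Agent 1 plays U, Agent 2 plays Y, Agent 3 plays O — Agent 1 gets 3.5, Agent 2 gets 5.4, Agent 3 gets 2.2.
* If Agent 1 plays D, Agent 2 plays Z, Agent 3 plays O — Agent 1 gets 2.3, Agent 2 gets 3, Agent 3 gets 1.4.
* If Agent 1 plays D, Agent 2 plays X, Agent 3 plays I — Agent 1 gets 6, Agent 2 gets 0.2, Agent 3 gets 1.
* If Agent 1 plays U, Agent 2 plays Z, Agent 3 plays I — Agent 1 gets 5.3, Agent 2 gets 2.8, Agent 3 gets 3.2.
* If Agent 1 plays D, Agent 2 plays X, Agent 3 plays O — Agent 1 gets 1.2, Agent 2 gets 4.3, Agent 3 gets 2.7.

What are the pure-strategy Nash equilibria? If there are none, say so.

Agent 1 against (X, I): payoffs 1.9, 6 → best response D.
Agent 1 against (X, O): payoffs 2.1, 1.2 → best response U.
Agent 1 against (Y, I): payoffs 1.8, 0.6 → best response U.
Agent 1 against (Y, O): payoffs 3.5, 5.4 → best response D.
Agent 1 against (Z, I): payoffs 5.3, 1.2 → best response U.
Agent 1 against (Z, O): payoffs 3.1, 2.3 → best response U.
Agent 2 against (U, I): payoffs 2.4, 0.6, 2.8 → best response Z.
Agent 2 against (U, O): payoffs 1.3, 5.4, 1 → best response Y.
Agent 2 against (D, I): payoffs 0.2, 3.6, 5 → best response Z.
Agent 2 against (D, O): payoffs 4.3, 0.4, 3 → best response X.
Agent 3 against (U, X): payoffs 3.1, 3.6 → best response O.
Agent 3 against (U, Y): payoffs 2.6, 2.2 → best response I.
Agent 3 against (U, Z): payoffs 3.2, 5.2 → best response O.
Agent 3 against (D, X): payoffs 1, 2.7 → best response O.
Agent 3 against (D, Y): payoffs 5.8, 5.1 → best response I.
Agent 3 against (D, Z): payoffs 3.4, 1.4 → best response I.
No profile is a mutual best response for all players.

none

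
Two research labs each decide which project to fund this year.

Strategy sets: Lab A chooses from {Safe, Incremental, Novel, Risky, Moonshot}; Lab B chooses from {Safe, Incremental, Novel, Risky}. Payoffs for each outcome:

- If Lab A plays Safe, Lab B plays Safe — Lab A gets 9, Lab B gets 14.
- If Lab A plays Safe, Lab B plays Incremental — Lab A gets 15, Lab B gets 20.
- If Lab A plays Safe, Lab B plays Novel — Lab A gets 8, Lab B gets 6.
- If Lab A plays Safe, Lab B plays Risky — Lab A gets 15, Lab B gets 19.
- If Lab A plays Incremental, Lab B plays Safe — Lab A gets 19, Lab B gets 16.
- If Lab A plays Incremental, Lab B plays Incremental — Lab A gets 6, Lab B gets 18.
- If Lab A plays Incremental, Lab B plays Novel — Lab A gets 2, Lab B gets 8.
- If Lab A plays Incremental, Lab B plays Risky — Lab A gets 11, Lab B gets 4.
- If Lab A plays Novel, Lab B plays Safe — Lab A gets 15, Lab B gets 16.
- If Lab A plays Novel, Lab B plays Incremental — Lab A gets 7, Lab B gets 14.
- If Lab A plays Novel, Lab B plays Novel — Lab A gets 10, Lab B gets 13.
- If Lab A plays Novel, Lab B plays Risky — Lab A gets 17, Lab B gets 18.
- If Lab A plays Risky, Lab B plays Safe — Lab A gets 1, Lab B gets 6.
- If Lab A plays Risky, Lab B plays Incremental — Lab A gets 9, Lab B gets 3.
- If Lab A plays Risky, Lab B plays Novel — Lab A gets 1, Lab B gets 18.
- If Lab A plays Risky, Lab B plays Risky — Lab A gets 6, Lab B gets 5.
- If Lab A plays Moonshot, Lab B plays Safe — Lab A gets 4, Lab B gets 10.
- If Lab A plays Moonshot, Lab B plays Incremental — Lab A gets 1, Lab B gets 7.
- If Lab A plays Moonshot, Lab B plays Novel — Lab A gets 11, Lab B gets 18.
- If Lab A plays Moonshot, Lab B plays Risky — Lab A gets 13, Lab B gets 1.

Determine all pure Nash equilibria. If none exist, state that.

The pure Nash equilibria are (Safe, Incremental) and (Novel, Risky) and (Moonshot, Novel).

Lab A against Safe: payoffs 9, 19, 15, 1, 4 → best response Incremental.
Lab A against Incremental: payoffs 15, 6, 7, 9, 1 → best response Safe.
Lab A against Novel: payoffs 8, 2, 10, 1, 11 → best response Moonshot.
Lab A against Risky: payoffs 15, 11, 17, 6, 13 → best response Novel.
Lab B against Safe: payoffs 14, 20, 6, 19 → best response Incremental.
Lab B against Incremental: payoffs 16, 18, 8, 4 → best response Incremental.
Lab B against Novel: payoffs 16, 14, 13, 18 → best response Risky.
Lab B against Risky: payoffs 6, 3, 18, 5 → best response Novel.
Lab B against Moonshot: payoffs 10, 7, 18, 1 → best response Novel.
Mutual best responses: (Safe, Incremental); (Novel, Risky); (Moonshot, Novel).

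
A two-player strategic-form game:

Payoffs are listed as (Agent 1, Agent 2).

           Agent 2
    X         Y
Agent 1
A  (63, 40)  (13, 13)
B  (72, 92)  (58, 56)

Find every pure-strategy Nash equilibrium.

Agent 1 against X: payoffs 63, 72 → best response B.
Agent 1 against Y: payoffs 13, 58 → best response B.
Agent 2 against A: payoffs 40, 13 → best response X.
Agent 2 against B: payoffs 92, 56 → best response X.
Mutual best responses: (B, X).

Pure NE: (B, X)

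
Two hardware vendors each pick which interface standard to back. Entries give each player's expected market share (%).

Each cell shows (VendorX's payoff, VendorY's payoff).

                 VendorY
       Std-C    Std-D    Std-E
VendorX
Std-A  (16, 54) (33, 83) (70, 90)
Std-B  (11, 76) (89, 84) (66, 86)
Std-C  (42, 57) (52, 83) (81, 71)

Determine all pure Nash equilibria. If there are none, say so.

For each player, find the best response to each opponent profile; mutual best responses are the pure NE.
VendorX against Std-C: payoffs 16, 11, 42 → best response Std-C.
VendorX against Std-D: payoffs 33, 89, 52 → best response Std-B.
VendorX against Std-E: payoffs 70, 66, 81 → best response Std-C.
VendorY against Std-A: payoffs 54, 83, 90 → best response Std-E.
VendorY against Std-B: payoffs 76, 84, 86 → best response Std-E.
VendorY against Std-C: payoffs 57, 83, 71 → best response Std-D.
No profile is a mutual best response for all players.

No pure-strategy Nash equilibrium.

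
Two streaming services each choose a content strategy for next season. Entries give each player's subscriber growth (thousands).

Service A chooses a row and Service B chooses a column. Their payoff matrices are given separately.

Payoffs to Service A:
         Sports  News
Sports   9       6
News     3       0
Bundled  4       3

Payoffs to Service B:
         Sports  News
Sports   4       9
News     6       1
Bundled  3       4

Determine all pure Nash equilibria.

The unique pure-strategy Nash equilibrium is (Sports, News).

Service A against Sports: payoffs 9, 3, 4 → best response Sports.
Service A against News: payoffs 6, 0, 3 → best response Sports.
Service B against Sports: payoffs 4, 9 → best response News.
Service B against News: payoffs 6, 1 → best response Sports.
Service B against Bundled: payoffs 3, 4 → best response News.
Mutual best responses: (Sports, News).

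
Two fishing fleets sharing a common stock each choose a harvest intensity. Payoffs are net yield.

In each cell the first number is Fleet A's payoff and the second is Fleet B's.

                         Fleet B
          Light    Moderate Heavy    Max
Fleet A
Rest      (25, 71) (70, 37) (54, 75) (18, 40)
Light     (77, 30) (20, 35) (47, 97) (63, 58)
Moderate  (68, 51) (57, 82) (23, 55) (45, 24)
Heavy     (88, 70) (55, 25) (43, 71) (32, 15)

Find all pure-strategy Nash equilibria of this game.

(Rest, Light): Fleet A can switch to Light (25 → 77). Not NE.
(Rest, Moderate): Fleet B can switch to Light (37 → 71). Not NE.
(Rest, Heavy): Fleet A gets 54, best alternative 47; Fleet B gets 75, best alternative 71. No profitable deviation — NE.
(Rest, Max): Fleet A can switch to Light (18 → 63). Not NE.
(Light, Light): Fleet A can switch to Heavy (77 → 88). Not NE.
(Light, Moderate): Fleet A can switch to Rest (20 → 70). Not NE.
(Light, Heavy): Fleet A can switch to Rest (47 → 54). Not NE.
(Light, Max): Fleet B can switch to Heavy (58 → 97). Not NE.
(Moderate, Light): Fleet A can switch to Light (68 → 77). Not NE.
(The remaining 7 profiles each have a profitable deviation by the same check.)

The unique pure-strategy Nash equilibrium is (Rest, Heavy).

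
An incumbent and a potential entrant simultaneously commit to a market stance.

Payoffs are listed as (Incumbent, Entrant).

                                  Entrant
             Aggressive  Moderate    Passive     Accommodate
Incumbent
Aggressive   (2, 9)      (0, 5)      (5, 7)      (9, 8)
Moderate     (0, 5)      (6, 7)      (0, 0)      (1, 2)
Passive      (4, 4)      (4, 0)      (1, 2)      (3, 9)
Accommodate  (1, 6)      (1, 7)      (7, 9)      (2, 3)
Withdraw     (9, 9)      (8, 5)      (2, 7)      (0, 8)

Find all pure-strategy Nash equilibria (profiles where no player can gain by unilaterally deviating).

Incumbent against Aggressive: payoffs 2, 0, 4, 1, 9 → best response Withdraw.
Incumbent against Moderate: payoffs 0, 6, 4, 1, 8 → best response Withdraw.
Incumbent against Passive: payoffs 5, 0, 1, 7, 2 → best response Accommodate.
Incumbent against Accommodate: payoffs 9, 1, 3, 2, 0 → best response Aggressive.
Entrant against Aggressive: payoffs 9, 5, 7, 8 → best response Aggressive.
Entrant against Moderate: payoffs 5, 7, 0, 2 → best response Moderate.
Entrant against Passive: payoffs 4, 0, 2, 9 → best response Accommodate.
Entrant against Accommodate: payoffs 6, 7, 9, 3 → best response Passive.
Entrant against Withdraw: payoffs 9, 5, 7, 8 → best response Aggressive.
Mutual best responses: (Accommodate, Passive); (Withdraw, Aggressive).

(Accommodate, Passive); (Withdraw, Aggressive)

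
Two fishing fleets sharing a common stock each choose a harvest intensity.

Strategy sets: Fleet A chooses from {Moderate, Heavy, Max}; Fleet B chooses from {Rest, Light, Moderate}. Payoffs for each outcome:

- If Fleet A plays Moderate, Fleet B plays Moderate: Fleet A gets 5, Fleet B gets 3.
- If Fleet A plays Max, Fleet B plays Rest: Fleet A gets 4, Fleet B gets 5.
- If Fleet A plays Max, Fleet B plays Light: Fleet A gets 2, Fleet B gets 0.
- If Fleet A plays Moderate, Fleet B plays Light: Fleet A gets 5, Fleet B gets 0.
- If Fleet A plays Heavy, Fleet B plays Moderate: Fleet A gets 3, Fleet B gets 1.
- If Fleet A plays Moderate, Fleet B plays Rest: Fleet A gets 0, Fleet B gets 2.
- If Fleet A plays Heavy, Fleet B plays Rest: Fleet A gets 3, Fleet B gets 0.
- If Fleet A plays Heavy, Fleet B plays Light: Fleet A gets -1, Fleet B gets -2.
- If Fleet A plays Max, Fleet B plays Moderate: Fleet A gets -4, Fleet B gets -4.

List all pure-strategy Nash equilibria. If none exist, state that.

Fleet A against Rest: payoffs 0, 3, 4 → best response Max.
Fleet A against Light: payoffs 5, -1, 2 → best response Moderate.
Fleet A against Moderate: payoffs 5, 3, -4 → best response Moderate.
Fleet B against Moderate: payoffs 2, 0, 3 → best response Moderate.
Fleet B against Heavy: payoffs 0, -2, 1 → best response Moderate.
Fleet B against Max: payoffs 5, 0, -4 → best response Rest.
Mutual best responses: (Moderate, Moderate); (Max, Rest).

The pure Nash equilibria are (Moderate, Moderate); (Max, Rest).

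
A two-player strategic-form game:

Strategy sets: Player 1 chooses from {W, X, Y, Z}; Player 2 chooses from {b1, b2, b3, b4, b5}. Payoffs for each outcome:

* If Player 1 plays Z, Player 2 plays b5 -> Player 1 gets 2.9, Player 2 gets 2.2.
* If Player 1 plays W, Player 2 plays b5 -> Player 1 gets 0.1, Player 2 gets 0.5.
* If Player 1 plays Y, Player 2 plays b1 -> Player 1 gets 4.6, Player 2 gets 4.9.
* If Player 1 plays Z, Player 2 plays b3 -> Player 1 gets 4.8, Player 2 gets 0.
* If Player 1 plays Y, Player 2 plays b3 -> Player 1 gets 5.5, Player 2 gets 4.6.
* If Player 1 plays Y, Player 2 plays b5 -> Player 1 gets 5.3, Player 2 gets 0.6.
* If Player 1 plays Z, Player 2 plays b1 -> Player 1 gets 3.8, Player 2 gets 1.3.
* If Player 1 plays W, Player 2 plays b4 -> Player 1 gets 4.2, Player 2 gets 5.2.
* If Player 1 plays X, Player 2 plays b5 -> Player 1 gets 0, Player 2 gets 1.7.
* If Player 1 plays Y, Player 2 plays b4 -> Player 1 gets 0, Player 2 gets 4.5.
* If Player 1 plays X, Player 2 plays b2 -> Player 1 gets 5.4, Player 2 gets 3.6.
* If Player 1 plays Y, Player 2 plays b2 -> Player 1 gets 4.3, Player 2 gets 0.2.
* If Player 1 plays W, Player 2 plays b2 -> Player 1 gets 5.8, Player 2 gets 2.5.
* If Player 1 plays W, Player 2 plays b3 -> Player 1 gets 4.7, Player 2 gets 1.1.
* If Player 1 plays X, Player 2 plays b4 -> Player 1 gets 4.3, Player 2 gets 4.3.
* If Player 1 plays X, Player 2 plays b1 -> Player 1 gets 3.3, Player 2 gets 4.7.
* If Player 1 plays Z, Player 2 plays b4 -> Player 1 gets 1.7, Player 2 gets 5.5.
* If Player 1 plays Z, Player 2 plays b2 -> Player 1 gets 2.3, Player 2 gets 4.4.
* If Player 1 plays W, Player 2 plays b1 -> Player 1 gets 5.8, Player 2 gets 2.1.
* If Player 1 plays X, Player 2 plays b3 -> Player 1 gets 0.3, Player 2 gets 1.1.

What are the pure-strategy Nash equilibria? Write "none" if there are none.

For each player, find the best response to each opponent profile; mutual best responses are the pure NE.
Player 1 against b1: payoffs 5.8, 3.3, 4.6, 3.8 → best response W.
Player 1 against b2: payoffs 5.8, 5.4, 4.3, 2.3 → best response W.
Player 1 against b3: payoffs 4.7, 0.3, 5.5, 4.8 → best response Y.
Player 1 against b4: payoffs 4.2, 4.3, 0, 1.7 → best response X.
Player 1 against b5: payoffs 0.1, 0, 5.3, 2.9 → best response Y.
Player 2 against W: payoffs 2.1, 2.5, 1.1, 5.2, 0.5 → best response b4.
Player 2 against X: payoffs 4.7, 3.6, 1.1, 4.3, 1.7 → best response b1.
Player 2 against Y: payoffs 4.9, 0.2, 4.6, 4.5, 0.6 → best response b1.
Player 2 against Z: payoffs 1.3, 4.4, 0, 5.5, 2.2 → best response b4.
No profile is a mutual best response for all players.

This game has no pure Nash equilibrium.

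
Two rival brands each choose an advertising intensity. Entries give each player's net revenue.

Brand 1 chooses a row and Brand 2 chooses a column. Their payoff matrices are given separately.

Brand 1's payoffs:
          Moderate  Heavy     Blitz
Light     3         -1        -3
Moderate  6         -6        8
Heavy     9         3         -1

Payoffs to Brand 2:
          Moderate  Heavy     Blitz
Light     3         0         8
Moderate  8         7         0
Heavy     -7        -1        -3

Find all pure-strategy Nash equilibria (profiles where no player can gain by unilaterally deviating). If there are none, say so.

Brand 1 against Moderate: payoffs 3, 6, 9 → best response Heavy.
Brand 1 against Heavy: payoffs -1, -6, 3 → best response Heavy.
Brand 1 against Blitz: payoffs -3, 8, -1 → best response Moderate.
Brand 2 against Light: payoffs 3, 0, 8 → best response Blitz.
Brand 2 against Moderate: payoffs 8, 7, 0 → best response Moderate.
Brand 2 against Heavy: payoffs -7, -1, -3 → best response Heavy.
Mutual best responses: (Heavy, Heavy).

Pure NE: (Heavy, Heavy)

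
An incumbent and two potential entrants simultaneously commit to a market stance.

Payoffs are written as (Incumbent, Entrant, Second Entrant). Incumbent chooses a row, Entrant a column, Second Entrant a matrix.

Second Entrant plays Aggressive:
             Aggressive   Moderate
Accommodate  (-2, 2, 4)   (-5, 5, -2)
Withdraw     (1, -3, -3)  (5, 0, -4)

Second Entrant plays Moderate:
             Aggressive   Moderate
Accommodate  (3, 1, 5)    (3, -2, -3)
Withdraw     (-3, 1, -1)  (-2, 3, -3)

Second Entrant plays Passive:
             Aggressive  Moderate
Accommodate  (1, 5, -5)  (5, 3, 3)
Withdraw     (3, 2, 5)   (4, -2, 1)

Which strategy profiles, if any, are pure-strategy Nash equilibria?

Pure-strategy Nash equilibria: (Accommodate, Aggressive, Moderate) and (Withdraw, Aggressive, Passive)

Incumbent against (Aggressive, Aggressive): payoffs -2, 1 → best response Withdraw.
Incumbent against (Aggressive, Moderate): payoffs 3, -3 → best response Accommodate.
Incumbent against (Aggressive, Passive): payoffs 1, 3 → best response Withdraw.
Incumbent against (Moderate, Aggressive): payoffs -5, 5 → best response Withdraw.
Incumbent against (Moderate, Moderate): payoffs 3, -2 → best response Accommodate.
Incumbent against (Moderate, Passive): payoffs 5, 4 → best response Accommodate.
Entrant against (Accommodate, Aggressive): payoffs 2, 5 → best response Moderate.
Entrant against (Accommodate, Moderate): payoffs 1, -2 → best response Aggressive.
Entrant against (Accommodate, Passive): payoffs 5, 3 → best response Aggressive.
Entrant against (Withdraw, Aggressive): payoffs -3, 0 → best response Moderate.
Entrant against (Withdraw, Moderate): payoffs 1, 3 → best response Moderate.
Entrant against (Withdraw, Passive): payoffs 2, -2 → best response Aggressive.
Second Entrant against (Accommodate, Aggressive): payoffs 4, 5, -5 → best response Moderate.
Second Entrant against (Accommodate, Moderate): payoffs -2, -3, 3 → best response Passive.
Second Entrant against (Withdraw, Aggressive): payoffs -3, -1, 5 → best response Passive.
Second Entrant against (Withdraw, Moderate): payoffs -4, -3, 1 → best response Passive.
Mutual best responses: (Accommodate, Aggressive, Moderate); (Withdraw, Aggressive, Passive).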